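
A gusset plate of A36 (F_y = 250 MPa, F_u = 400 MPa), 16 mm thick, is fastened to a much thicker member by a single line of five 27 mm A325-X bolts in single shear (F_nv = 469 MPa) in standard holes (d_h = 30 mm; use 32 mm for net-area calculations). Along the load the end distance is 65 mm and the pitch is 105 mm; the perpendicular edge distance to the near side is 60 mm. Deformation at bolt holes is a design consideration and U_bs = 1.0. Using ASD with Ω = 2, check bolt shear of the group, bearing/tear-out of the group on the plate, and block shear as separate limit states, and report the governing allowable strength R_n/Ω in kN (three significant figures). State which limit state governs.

671 kN (bolt shear governs)

Bolt shear: A_b = π·27²/4 = 572.6 mm²; R_n = 469 × 572.6 × 5 × 1 / 1000 = 1343 kN → 1343 / 2 = 671 kN.
Bearing: edge l_c = 50, r_n = 384 kN; interior l_c = 75, r_n = 414.7 kN; R_n = 384 + 4·414.7 = 2043 kN → 1020 kN.
Block shear: A_gv = 7760, A_nv = 5456, A_nt = 704 mm²; R_n = min(0.6F_uA_nv, 0.6F_yA_gv) + U_bs·F_u·A_nt = 1446 kN → 723 kN.
Bolt shear governs: 671 kN.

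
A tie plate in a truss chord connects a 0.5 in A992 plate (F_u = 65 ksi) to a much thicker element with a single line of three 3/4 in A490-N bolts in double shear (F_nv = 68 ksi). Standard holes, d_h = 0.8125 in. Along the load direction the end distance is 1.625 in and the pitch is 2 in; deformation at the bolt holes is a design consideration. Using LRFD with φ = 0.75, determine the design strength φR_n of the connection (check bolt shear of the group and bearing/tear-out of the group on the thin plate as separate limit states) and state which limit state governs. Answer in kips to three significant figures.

Bolt shear: A_b = π·0.75²/4 = 0.4418 in²; R_n = 68 × 0.4418 × 3 × 2 = 180.2 kips → 0.75 × 180.2 = 135 kips.
Bearing (1.2 l_c t F_u ≤ 2.4 d t F_u): upper limit = 2.4·0.75·0.5·65 = 58.5 kips.
  Edge l_c = 1.625 − 0.8125/2 = 1.219 → r_n = 47.53 kips; interior l_c = 2 − 0.8125 = 1.188 → r_n = 46.31 kips.
  R_n,bearing = 1·47.53 + 2·46.31 = 140.2 kips → 0.75 × 140.2 = 105 kips.
Bearing governs: 105 kips.

105 kips (bearing governs)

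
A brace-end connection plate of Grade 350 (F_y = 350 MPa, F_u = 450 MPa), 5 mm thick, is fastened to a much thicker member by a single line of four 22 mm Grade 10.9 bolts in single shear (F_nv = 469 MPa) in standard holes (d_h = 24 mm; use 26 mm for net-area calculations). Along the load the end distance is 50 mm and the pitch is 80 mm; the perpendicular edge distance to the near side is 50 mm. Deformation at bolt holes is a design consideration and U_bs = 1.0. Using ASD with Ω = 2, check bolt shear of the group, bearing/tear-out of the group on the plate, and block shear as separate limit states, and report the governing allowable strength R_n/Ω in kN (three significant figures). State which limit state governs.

176 kN (block shear governs)

Bolt shear: A_b = π·22²/4 = 380.1 mm²; R_n = 469 × 380.1 × 4 × 1 / 1000 = 713.1 kN → 713.1 / 2 = 357 kN.
Bearing: edge l_c = 38, r_n = 102.6 kN; interior l_c = 56, r_n = 118.8 kN; R_n = 102.6 + 3·118.8 = 459 kN → 230 kN.
Block shear: A_gv = 1450, A_nv = 995, A_nt = 185 mm²; R_n = min(0.6F_uA_nv, 0.6F_yA_gv) + U_bs·F_u·A_nt = 351.9 kN → 176 kN.
Block shear governs: 176 kN.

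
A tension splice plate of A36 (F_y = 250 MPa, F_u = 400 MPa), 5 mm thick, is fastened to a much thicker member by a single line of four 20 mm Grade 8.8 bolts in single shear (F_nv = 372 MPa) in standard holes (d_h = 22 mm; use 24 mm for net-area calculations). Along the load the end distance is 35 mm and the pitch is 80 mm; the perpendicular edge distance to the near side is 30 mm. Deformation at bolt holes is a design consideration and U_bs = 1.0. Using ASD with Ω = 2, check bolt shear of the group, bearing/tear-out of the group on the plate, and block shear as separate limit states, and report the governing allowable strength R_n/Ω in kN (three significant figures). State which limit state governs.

Bolt shear: A_b = π·20²/4 = 314.2 mm²; R_n = 372 × 314.2 × 4 × 1 / 1000 = 467.5 kN → 467.5 / 2 = 234 kN.
Bearing: edge l_c = 24, r_n = 57.6 kN; interior l_c = 58, r_n = 96 kN; R_n = 57.6 + 3·96 = 345.6 kN → 173 kN.
Block shear: A_gv = 1375, A_nv = 955, A_nt = 90 mm²; R_n = min(0.6F_uA_nv, 0.6F_yA_gv) + U_bs·F_u·A_nt = 242.2 kN → 121 kN.
Block shear governs: 121 kN.

121 kN (block shear governs)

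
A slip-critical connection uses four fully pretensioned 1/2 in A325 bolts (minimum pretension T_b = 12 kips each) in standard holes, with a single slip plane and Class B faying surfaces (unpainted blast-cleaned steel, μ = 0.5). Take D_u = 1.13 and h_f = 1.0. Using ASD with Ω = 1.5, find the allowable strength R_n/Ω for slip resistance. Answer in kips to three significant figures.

18.1 kips

R_n = μ · D_u · h_f · T_b · n_s · n_b = 0.5 × 1.13 × 1.0 × 12 × 1 × 4 = 27.12 kips.
Allowable strength R_n/Ω = 27.12 / 1.5 = 18.1 kips.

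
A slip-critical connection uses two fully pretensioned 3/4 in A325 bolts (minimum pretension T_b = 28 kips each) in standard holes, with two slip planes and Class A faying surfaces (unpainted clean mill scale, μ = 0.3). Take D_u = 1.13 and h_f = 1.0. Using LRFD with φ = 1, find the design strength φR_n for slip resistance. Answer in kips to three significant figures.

38 kips

R_n = μ · D_u · h_f · T_b · n_s · n_b = 0.3 × 1.13 × 1.0 × 28 × 2 × 2 = 37.97 kips.
Design strength φR_n = 1 × 37.97 = 38 kips.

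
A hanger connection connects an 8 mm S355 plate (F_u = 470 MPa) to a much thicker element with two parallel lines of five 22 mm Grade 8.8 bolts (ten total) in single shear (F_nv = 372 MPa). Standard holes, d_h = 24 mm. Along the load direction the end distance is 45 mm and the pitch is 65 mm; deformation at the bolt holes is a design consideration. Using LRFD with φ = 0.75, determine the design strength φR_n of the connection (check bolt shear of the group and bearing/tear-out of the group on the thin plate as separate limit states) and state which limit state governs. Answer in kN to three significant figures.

1060 kN (bolt shear governs)

Bolt shear: A_b = π·22²/4 = 380.1 mm²; R_n = 372 × 380.1 × 10 × 1 / 1000 = 1414 kN → 0.75 × 1414 = 1060 kN.
Bearing (1.2 l_c t F_u ≤ 2.4 d t F_u): upper limit = 2.4·22·8·470 / 1000 = 198.5 kN.
  Edge l_c = 45 − 24/2 = 33 → r_n = 148.9 kN; interior l_c = 65 − 24 = 41 → r_n = 185 kN.
  R_n,bearing = 2·148.9 + 8·185 = 1778 kN → 0.75 × 1778 = 1330 kN.
Bolt shear governs: 1060 kN.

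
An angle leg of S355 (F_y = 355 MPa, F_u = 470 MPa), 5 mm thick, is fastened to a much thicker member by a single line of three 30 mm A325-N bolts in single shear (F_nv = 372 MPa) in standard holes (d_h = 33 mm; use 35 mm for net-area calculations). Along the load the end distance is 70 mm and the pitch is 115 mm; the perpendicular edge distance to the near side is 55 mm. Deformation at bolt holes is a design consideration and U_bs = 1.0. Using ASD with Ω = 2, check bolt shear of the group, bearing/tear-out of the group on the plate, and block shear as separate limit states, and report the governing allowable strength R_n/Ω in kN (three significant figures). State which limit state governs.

Bolt shear: A_b = π·30²/4 = 706.9 mm²; R_n = 372 × 706.9 × 3 × 1 / 1000 = 788.9 kN → 788.9 / 2 = 394 kN.
Bearing: edge l_c = 53.5, r_n = 150.9 kN; interior l_c = 82, r_n = 169.2 kN; R_n = 150.9 + 2·169.2 = 489.3 kN → 245 kN.
Block shear: A_gv = 1500, A_nv = 1062, A_nt = 187.5 mm²; R_n = min(0.6F_uA_nv, 0.6F_yA_gv) + U_bs·F_u·A_nt = 387.8 kN → 194 kN.
Block shear governs: 194 kN.

194 kN (block shear governs)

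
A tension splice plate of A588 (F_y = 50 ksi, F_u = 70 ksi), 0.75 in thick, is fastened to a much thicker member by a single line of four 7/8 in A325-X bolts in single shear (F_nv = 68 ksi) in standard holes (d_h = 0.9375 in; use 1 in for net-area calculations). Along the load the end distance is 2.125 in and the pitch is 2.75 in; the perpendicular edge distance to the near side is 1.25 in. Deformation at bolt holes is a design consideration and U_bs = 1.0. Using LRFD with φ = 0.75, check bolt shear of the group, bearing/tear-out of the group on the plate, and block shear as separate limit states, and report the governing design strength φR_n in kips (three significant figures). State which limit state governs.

Bolt shear: A_b = π·0.875²/4 = 0.6013 in²; R_n = 68 × 0.6013 × 4 × 1 = 163.6 kips → 0.75 × 163.6 = 123 kips.
Bearing: edge l_c = 1.656, r_n = 104.3 kips; interior l_c = 1.812, r_n = 110.3 kips; R_n = 104.3 + 3·110.3 = 435.1 kips → 326 kips.
Block shear: A_gv = 7.781, A_nv = 5.156, A_nt = 0.5625 in²; R_n = min(0.6F_uA_nv, 0.6F_yA_gv) + U_bs·F_u·A_nt = 255.9 kips → 192 kips.
Bolt shear governs: 123 kips.

123 kips (bolt shear governs)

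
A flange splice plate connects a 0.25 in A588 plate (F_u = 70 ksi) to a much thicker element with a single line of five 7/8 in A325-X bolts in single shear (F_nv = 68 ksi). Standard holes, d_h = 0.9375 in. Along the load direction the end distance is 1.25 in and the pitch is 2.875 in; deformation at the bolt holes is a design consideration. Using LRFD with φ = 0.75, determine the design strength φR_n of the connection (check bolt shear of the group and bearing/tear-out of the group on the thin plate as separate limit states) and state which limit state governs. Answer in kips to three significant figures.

123 kips (bearing governs)

Bolt shear: A_b = π·0.875²/4 = 0.6013 in²; R_n = 68 × 0.6013 × 5 × 1 = 204.4 kips → 0.75 × 204.4 = 153 kips.
Bearing (1.2 l_c t F_u ≤ 2.4 d t F_u): upper limit = 2.4·0.875·0.25·70 = 36.75 kips.
  Edge l_c = 1.25 − 0.9375/2 = 0.7812 → r_n = 16.41 kips; interior l_c = 2.875 − 0.9375 = 1.938 → r_n = 36.75 kips.
  R_n,bearing = 1·16.41 + 4·36.75 = 163.4 kips → 0.75 × 163.4 = 123 kips.
Bearing governs: 123 kips.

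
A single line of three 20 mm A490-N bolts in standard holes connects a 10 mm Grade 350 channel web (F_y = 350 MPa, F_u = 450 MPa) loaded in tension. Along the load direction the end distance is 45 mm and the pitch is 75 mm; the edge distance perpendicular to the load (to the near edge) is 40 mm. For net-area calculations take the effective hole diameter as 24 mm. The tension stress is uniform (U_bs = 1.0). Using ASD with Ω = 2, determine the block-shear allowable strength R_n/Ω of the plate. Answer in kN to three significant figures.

Shear plane L_v = 45 + 2·75 = 195 mm; A_gv = 195 × 10 = 1950 mm².
A_nv = (195 − 2.5·24) × 10 = 1350 mm².
A_nt = (40 − 0.5·24) × 10 = 280 mm².
0.6 F_u A_nv = 364.5 kN; 0.6 F_y A_gv = 409.5 kN → shear rupture governs the shear term.
R_n = 364.5 + 1.0 × 450 × 280 / 1000 = 490.5 kN.
Allowable strength R_n/Ω = 490.5 / 2 = 245 kN.

245 kN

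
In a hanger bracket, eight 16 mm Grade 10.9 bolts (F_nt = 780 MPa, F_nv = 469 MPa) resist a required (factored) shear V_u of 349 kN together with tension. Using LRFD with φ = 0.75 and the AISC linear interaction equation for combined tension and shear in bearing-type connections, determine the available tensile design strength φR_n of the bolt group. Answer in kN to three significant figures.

643 kN

A_b = π·16²/4 = 201.1 mm²; f_rv = 349 × 1000 / (8 × 201.1) = 217 MPa.
F'_nt = 1.3 F_nt − (F_nt / φF_nv) f_rv = 1.3·780 − (780/(0.75·469))·217 = 532.9 MPa, capped at F_nt → F'_nt = 532.9 MPa.
R_n = F'_nt · A_b · n = 532.9 × 201.1 × 8 / 1000 = 857.1 kN.
Design strength φR_n = 0.75 × 857.1 = 643 kN.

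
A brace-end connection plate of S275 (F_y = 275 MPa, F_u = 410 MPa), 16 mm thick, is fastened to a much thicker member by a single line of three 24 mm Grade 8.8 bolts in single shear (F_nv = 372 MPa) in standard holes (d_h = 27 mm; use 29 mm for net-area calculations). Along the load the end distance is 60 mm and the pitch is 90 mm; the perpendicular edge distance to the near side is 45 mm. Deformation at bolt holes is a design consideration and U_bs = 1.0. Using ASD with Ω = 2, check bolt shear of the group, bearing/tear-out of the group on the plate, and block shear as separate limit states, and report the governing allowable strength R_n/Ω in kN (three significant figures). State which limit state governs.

252 kN (bolt shear governs)

Bolt shear: A_b = π·24²/4 = 452.4 mm²; R_n = 372 × 452.4 × 3 × 1 / 1000 = 504.9 kN → 504.9 / 2 = 252 kN.
Bearing: edge l_c = 46.5, r_n = 366 kN; interior l_c = 63, r_n = 377.9 kN; R_n = 366 + 2·377.9 = 1122 kN → 561 kN.
Block shear: A_gv = 3840, A_nv = 2680, A_nt = 488 mm²; R_n = min(0.6F_uA_nv, 0.6F_yA_gv) + U_bs·F_u·A_nt = 833.7 kN → 417 kN.
Bolt shear governs: 252 kN.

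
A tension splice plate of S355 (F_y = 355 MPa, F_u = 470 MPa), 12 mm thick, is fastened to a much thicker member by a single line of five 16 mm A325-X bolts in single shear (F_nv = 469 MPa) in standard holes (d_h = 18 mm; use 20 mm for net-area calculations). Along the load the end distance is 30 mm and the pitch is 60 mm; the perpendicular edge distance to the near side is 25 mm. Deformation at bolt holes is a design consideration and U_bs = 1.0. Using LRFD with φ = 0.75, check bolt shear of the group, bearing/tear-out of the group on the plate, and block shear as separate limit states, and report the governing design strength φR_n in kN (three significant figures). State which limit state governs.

Bolt shear: A_b = π·16²/4 = 201.1 mm²; R_n = 469 × 201.1 × 5 × 1 / 1000 = 471.5 kN → 0.75 × 471.5 = 354 kN.
Bearing: edge l_c = 21, r_n = 142.1 kN; interior l_c = 42, r_n = 216.6 kN; R_n = 142.1 + 4·216.6 = 1008 kN → 756 kN.
Block shear: A_gv = 3240, A_nv = 2160, A_nt = 180 mm²; R_n = min(0.6F_uA_nv, 0.6F_yA_gv) + U_bs·F_u·A_nt = 693.7 kN → 520 kN.
Bolt shear governs: 354 kN.

354 kN (bolt shear governs)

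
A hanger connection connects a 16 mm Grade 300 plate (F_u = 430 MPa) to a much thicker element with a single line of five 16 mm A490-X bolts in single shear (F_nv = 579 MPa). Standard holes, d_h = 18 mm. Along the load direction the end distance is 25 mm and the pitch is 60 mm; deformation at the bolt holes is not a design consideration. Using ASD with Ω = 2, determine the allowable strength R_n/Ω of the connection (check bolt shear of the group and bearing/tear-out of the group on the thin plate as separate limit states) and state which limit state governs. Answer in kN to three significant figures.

291 kN (bolt shear governs)

Bolt shear: A_b = π·16²/4 = 201.1 mm²; R_n = 579 × 201.1 × 5 × 1 / 1000 = 582.1 kN → 582.1 / 2 = 291 kN.
Bearing (1.5 l_c t F_u ≤ 3.0 d t F_u): upper limit = 3.0·16·16·430 / 1000 = 330.2 kN.
  Edge l_c = 25 − 18/2 = 16 → r_n = 165.1 kN; interior l_c = 60 − 18 = 42 → r_n = 330.2 kN.
  R_n,bearing = 1·165.1 + 4·330.2 = 1486 kN → 1486 / 2 = 743 kN.
Bolt shear governs: 291 kN.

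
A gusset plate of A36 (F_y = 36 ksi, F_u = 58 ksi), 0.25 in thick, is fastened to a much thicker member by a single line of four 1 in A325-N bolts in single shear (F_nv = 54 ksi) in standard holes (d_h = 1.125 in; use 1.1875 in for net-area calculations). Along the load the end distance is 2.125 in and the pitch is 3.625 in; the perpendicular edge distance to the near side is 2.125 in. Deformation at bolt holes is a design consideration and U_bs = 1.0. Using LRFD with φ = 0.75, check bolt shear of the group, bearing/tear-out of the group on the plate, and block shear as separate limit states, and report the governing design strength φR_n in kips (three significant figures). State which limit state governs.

69.3 kips (block shear governs)

Bolt shear: A_b = π·1²/4 = 0.7854 in²; R_n = 54 × 0.7854 × 4 × 1 = 169.6 kips → 0.75 × 169.6 = 127 kips.
Bearing: edge l_c = 1.562, r_n = 27.19 kips; interior l_c = 2.5, r_n = 34.8 kips; R_n = 27.19 + 3·34.8 = 131.6 kips → 98.7 kips.
Block shear: A_gv = 3.25, A_nv = 2.211, A_nt = 0.3828 in²; R_n = min(0.6F_uA_nv, 0.6F_yA_gv) + U_bs·F_u·A_nt = 92.4 kips → 69.3 kips.
Block shear governs: 69.3 kips.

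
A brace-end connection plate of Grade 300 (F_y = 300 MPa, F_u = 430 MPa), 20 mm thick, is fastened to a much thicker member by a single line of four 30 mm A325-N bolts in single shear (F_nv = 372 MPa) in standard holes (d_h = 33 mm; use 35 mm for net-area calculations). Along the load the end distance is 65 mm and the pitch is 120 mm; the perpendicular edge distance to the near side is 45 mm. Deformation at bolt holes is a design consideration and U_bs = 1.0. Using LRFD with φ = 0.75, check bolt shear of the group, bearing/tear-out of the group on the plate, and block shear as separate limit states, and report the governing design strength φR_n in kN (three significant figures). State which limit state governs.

Bolt shear: A_b = π·30²/4 = 706.9 mm²; R_n = 372 × 706.9 × 4 × 1 / 1000 = 1052 kN → 0.75 × 1052 = 789 kN.
Bearing: edge l_c = 48.5, r_n = 500.5 kN; interior l_c = 87, r_n = 619.2 kN; R_n = 500.5 + 3·619.2 = 2358 kN → 1770 kN.
Block shear: A_gv = 8500, A_nv = 6050, A_nt = 550 mm²; R_n = min(0.6F_uA_nv, 0.6F_yA_gv) + U_bs·F_u·A_nt = 1766 kN → 1320 kN.
Bolt shear governs: 789 kN.

789 kN (bolt shear governs)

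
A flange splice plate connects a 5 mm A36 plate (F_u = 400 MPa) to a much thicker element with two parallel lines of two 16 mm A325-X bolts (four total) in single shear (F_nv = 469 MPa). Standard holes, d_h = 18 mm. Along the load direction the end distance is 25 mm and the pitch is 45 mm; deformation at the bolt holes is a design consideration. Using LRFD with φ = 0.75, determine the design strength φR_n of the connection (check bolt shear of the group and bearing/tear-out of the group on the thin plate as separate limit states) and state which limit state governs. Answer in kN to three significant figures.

Bolt shear: A_b = π·16²/4 = 201.1 mm²; R_n = 469 × 201.1 × 4 × 1 / 1000 = 377.2 kN → 0.75 × 377.2 = 283 kN.
Bearing (1.2 l_c t F_u ≤ 2.4 d t F_u): upper limit = 2.4·16·5·400 / 1000 = 76.8 kN.
  Edge l_c = 25 − 18/2 = 16 → r_n = 38.4 kN; interior l_c = 45 − 18 = 27 → r_n = 64.8 kN.
  R_n,bearing = 2·38.4 + 2·64.8 = 206.4 kN → 0.75 × 206.4 = 155 kN.
Bearing governs: 155 kN.

155 kN (bearing governs)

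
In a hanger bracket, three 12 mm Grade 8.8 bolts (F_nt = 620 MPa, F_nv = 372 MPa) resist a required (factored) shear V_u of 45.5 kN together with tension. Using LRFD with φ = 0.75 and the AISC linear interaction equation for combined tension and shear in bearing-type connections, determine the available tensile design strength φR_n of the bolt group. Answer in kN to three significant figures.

129 kN

A_b = π·12²/4 = 113.1 mm²; f_rv = 45.5 × 1000 / (3 × 113.1) = 134.1 MPa.
F'_nt = 1.3 F_nt − (F_nt / φF_nv) f_rv = 1.3·620 − (620/(0.75·372))·134.1 = 508 MPa, capped at F_nt → F'_nt = 508 MPa.
R_n = F'_nt · A_b · n = 508 × 113.1 × 3 / 1000 = 172.4 kN.
Design strength φR_n = 0.75 × 172.4 = 129 kN.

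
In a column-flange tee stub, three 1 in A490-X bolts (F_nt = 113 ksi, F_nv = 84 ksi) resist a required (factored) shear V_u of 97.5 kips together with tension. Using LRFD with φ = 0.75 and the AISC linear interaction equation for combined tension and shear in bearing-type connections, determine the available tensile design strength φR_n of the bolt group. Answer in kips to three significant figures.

A_b = π·1²/4 = 0.7854 in²; f_rv = 97.5 / (3 × 0.7854) = 41.38 ksi.
F'_nt = 1.3 F_nt − (F_nt / φF_nv) f_rv = 1.3·113 − (113/(0.75·84))·41.38 = 72.68 ksi, capped at F_nt → F'_nt = 72.68 ksi.
R_n = F'_nt · A_b · n = 72.68 × 0.7854 × 3 = 171.2 kips.
Design strength φR_n = 0.75 × 171.2 = 128 kips.

128 kips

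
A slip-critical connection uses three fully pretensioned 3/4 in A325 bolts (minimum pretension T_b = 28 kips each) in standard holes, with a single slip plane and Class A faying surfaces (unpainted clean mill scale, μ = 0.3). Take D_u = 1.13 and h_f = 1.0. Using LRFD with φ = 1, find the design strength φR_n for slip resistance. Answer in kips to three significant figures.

28.5 kips

R_n = μ · D_u · h_f · T_b · n_s · n_b = 0.3 × 1.13 × 1.0 × 28 × 1 × 3 = 28.48 kips.
Design strength φR_n = 1 × 28.48 = 28.5 kips.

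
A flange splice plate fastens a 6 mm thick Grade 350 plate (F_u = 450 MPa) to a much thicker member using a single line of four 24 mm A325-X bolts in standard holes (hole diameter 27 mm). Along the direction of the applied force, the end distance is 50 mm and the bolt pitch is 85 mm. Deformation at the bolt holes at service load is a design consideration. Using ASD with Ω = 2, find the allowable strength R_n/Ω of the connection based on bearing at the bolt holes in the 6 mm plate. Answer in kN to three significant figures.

292 kN

Per bolt r_n = 1.2 l_c t F_u ≤ 2.4 d t F_u; upper limit = 2.4 × 24 × 6 × 450 / 1000 = 155.5 kN.
Edge bolt: l_c = 50 − 27/2 = 36.5 mm → 1.2 × 36.5 × 6 × 450 / 1000 = 118.3 → r_n = 118.3 kN.
Interior bolts: l_c = 85 − 27 = 58 mm → 1.2 × 58 × 6 × 450 / 1000 = 187.9 → r_n = 155.5 kN.
R_n = 1 × 118.3 + 3 × 155.5 = 584.8 kN.
Allowable strength R_n/Ω = 584.8 / 2 = 292 kN.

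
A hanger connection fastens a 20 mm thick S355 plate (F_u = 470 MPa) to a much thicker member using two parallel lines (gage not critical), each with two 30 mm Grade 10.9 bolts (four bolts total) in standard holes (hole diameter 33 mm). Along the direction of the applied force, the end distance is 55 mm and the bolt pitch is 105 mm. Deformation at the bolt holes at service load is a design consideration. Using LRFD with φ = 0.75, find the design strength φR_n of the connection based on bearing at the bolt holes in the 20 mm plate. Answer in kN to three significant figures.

1670 kN

Per bolt r_n = 1.2 l_c t F_u ≤ 2.4 d t F_u; upper limit = 2.4 × 30 × 20 × 470 / 1000 = 676.8 kN.
Edge bolt: l_c = 55 − 33/2 = 38.5 mm → 1.2 × 38.5 × 20 × 470 / 1000 = 434.3 → r_n = 434.3 kN.
Interior bolts: l_c = 105 − 33 = 72 mm → 1.2 × 72 × 20 × 470 / 1000 = 812.2 → r_n = 676.8 kN.
R_n = 2 × 434.3 + 2 × 676.8 = 2222 kN.
Design strength φR_n = 0.75 × 2222 = 1670 kN.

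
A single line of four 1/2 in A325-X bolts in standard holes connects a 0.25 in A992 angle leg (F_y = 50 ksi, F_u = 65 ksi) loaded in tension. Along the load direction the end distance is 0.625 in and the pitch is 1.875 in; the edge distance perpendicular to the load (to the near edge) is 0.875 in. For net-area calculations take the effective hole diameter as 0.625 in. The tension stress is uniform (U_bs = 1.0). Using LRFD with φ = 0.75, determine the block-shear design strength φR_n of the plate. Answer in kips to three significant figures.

Shear plane L_v = 0.625 + 3·1.875 = 6.25 in; A_gv = 6.25 × 0.25 = 1.562 in².
A_nv = (6.25 − 3.5·0.625) × 0.25 = 1.016 in².
A_nt = (0.875 − 0.5·0.625) × 0.25 = 0.1406 in².
0.6 F_u A_nv = 39.61 kips; 0.6 F_y A_gv = 46.88 kips → shear rupture governs the shear term.
R_n = 39.61 + 1.0 × 65 × 0.1406 = 48.75 kips.
Design strength φR_n = 0.75 × 48.75 = 36.6 kips.

36.6 kips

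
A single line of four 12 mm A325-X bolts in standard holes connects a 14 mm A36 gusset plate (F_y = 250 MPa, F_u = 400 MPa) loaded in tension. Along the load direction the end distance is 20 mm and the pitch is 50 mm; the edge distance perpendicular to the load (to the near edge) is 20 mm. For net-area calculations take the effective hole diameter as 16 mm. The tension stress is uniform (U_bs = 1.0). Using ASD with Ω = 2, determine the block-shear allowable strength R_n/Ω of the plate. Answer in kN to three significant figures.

212 kN

Shear plane L_v = 20 + 3·50 = 170 mm; A_gv = 170 × 14 = 2380 mm².
A_nv = (170 − 3.5·16) × 14 = 1596 mm².
A_nt = (20 − 0.5·16) × 14 = 168 mm².
0.6 F_u A_nv = 383 kN; 0.6 F_y A_gv = 357 kN → shear yielding governs the shear term.
R_n = 357 + 1.0 × 400 × 168 / 1000 = 424.2 kN.
Allowable strength R_n/Ω = 424.2 / 2 = 212 kN.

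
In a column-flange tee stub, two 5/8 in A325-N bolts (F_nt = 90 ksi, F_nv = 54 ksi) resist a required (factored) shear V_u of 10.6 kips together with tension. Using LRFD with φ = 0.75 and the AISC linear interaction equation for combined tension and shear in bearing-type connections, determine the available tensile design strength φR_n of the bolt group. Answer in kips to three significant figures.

36.2 kips

A_b = π·0.625²/4 = 0.3068 in²; f_rv = 10.6 / (2 × 0.3068) = 17.28 ksi.
F'_nt = 1.3 F_nt − (F_nt / φF_nv) f_rv = 1.3·90 − (90/(0.75·54))·17.28 = 78.61 ksi, capped at F_nt → F'_nt = 78.61 ksi.
R_n = F'_nt · A_b · n = 78.61 × 0.3068 × 2 = 48.23 kips.
Design strength φR_n = 0.75 × 48.23 = 36.2 kips.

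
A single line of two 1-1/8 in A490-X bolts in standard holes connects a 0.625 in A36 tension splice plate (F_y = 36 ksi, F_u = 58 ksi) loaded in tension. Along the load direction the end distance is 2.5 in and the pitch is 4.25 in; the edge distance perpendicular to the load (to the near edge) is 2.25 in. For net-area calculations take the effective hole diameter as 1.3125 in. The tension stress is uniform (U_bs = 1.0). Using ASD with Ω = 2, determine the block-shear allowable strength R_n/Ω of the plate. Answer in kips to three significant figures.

Shear plane L_v = 2.5 + 1·4.25 = 6.75 in; A_gv = 6.75 × 0.625 = 4.219 in².
A_nv = (6.75 − 1.5·1.3125) × 0.625 = 2.988 in².
A_nt = (2.25 − 0.5·1.3125) × 0.625 = 0.9961 in².
0.6 F_u A_nv = 104 kips; 0.6 F_y A_gv = 91.12 kips → shear yielding governs the shear term.
R_n = 91.12 + 1.0 × 58 × 0.9961 = 148.9 kips.
Allowable strength R_n/Ω = 148.9 / 2 = 74.4 kips.

74.4 kips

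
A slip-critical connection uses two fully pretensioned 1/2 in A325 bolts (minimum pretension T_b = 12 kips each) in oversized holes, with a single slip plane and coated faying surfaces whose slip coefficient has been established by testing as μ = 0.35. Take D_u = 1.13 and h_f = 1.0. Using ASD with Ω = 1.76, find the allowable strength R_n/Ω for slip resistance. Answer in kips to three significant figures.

R_n = μ · D_u · h_f · T_b · n_s · n_b = 0.35 × 1.13 × 1.0 × 12 × 1 × 2 = 9.492 kips.
Allowable strength R_n/Ω = 9.492 / 1.76 = 5.39 kips.

5.39 kips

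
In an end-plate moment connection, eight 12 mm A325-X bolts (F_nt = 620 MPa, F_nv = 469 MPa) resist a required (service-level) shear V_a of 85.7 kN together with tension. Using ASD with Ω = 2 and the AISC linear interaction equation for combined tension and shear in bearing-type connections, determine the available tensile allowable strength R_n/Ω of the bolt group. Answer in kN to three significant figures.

A_b = π·12²/4 = 113.1 mm²; f_rv = 85.7 × 1000 / (8 × 113.1) = 94.72 MPa.
F'_nt = 1.3 F_nt − (Ω F_nt / F_nv) f_rv = 1.3·620 − (2·620/469)·94.72 = 555.6 MPa, capped at F_nt → F'_nt = 555.6 MPa.
R_n = F'_nt · A_b · n = 555.6 × 113.1 × 8 / 1000 = 502.7 kN.
Allowable strength R_n/Ω = 502.7 / 2 = 251 kN.

251 kN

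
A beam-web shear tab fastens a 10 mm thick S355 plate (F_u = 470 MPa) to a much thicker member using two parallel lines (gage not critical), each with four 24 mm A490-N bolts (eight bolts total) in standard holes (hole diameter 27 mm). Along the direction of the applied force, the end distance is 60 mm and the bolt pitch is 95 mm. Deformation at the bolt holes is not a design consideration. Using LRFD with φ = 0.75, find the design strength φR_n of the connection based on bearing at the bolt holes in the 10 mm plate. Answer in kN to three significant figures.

2010 kN

Per bolt r_n = 1.5 l_c t F_u ≤ 3.0 d t F_u; upper limit = 3.0 × 24 × 10 × 470 / 1000 = 338.4 kN.
Edge bolt: l_c = 60 − 27/2 = 46.5 mm → 1.5 × 46.5 × 10 × 470 / 1000 = 327.8 → r_n = 327.8 kN.
Interior bolts: l_c = 95 − 27 = 68 mm → 1.5 × 68 × 10 × 470 / 1000 = 479.4 → r_n = 338.4 kN.
R_n = 2 × 327.8 + 6 × 338.4 = 2686 kN.
Design strength φR_n = 0.75 × 2686 = 2010 kN.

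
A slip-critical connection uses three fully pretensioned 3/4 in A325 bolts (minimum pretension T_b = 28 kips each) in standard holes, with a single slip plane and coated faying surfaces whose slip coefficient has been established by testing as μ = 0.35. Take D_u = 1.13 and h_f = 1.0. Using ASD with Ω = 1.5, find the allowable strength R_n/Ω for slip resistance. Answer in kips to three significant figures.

R_n = μ · D_u · h_f · T_b · n_s · n_b = 0.35 × 1.13 × 1.0 × 28 × 1 × 3 = 33.22 kips.
Allowable strength R_n/Ω = 33.22 / 1.5 = 22.1 kips.

22.1 kips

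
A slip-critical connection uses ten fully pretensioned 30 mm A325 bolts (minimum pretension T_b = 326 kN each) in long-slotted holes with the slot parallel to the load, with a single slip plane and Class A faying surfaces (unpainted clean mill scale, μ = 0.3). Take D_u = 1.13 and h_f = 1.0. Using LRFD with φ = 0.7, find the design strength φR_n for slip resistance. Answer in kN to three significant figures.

774 kN

R_n = μ · D_u · h_f · T_b · n_s · n_b = 0.3 × 1.13 × 1.0 × 326 × 1 × 10 = 1105 kN.
Design strength φR_n = 0.7 × 1105 = 774 kN.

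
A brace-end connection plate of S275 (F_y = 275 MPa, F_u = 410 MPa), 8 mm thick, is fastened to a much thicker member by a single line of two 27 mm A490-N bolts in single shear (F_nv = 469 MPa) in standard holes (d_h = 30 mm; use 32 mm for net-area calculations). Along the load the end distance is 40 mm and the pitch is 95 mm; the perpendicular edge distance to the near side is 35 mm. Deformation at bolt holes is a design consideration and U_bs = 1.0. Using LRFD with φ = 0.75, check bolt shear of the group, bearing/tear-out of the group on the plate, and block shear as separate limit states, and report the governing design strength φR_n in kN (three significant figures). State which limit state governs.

Bolt shear: A_b = π·27²/4 = 572.6 mm²; R_n = 469 × 572.6 × 2 × 1 / 1000 = 537.1 kN → 0.75 × 537.1 = 403 kN.
Bearing: edge l_c = 25, r_n = 98.4 kN; interior l_c = 65, r_n = 212.5 kN; R_n = 98.4 + 1·212.5 = 310.9 kN → 233 kN.
Block shear: A_gv = 1080, A_nv = 696, A_nt = 152 mm²; R_n = min(0.6F_uA_nv, 0.6F_yA_gv) + U_bs·F_u·A_nt = 233.5 kN → 175 kN.
Block shear governs: 175 kN.

175 kN (block shear governs)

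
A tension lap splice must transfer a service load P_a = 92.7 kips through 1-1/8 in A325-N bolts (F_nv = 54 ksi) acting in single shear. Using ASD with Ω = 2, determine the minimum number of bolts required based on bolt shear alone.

A_b = π·1.125²/4 = 0.994 in².
Per-bolt allowable strength R_n/Ω = 54 × 0.994 × 1 / 2 = 26.84 kips.
n ≥ 92.7 / 26.84 = 3.454 → use 4 bolts.

4 bolts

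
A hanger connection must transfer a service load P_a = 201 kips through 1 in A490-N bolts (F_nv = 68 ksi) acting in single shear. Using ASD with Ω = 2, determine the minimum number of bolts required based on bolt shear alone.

8 bolts

A_b = π·1²/4 = 0.7854 in².
Per-bolt allowable strength R_n/Ω = 68 × 0.7854 × 1 / 2 = 26.7 kips.
n ≥ 201 / 26.7 = 7.527 → use 8 bolts.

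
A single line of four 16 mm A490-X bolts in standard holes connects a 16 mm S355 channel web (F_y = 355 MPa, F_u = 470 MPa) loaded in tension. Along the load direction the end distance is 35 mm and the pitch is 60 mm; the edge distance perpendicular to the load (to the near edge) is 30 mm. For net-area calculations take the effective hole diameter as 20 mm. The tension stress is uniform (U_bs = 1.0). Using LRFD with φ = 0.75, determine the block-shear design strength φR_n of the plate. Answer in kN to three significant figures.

603 kN

Shear plane L_v = 35 + 3·60 = 215 mm; A_gv = 215 × 16 = 3440 mm².
A_nv = (215 − 3.5·20) × 16 = 2320 mm².
A_nt = (30 − 0.5·20) × 16 = 320 mm².
0.6 F_u A_nv = 654.2 kN; 0.6 F_y A_gv = 732.7 kN → shear rupture governs the shear term.
R_n = 654.2 + 1.0 × 470 × 320 / 1000 = 804.6 kN.
Design strength φR_n = 0.75 × 804.6 = 603 kN.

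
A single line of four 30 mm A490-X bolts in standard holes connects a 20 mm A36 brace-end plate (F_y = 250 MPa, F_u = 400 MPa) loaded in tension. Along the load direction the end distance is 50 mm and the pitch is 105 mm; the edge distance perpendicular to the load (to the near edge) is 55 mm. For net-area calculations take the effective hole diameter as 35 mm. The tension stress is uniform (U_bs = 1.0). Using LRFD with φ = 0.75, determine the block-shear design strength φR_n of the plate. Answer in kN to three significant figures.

1050 kN

Shear plane L_v = 50 + 3·105 = 365 mm; A_gv = 365 × 20 = 7300 mm².
A_nv = (365 − 3.5·35) × 20 = 4850 mm².
A_nt = (55 − 0.5·35) × 20 = 750 mm².
0.6 F_u A_nv = 1164 kN; 0.6 F_y A_gv = 1095 kN → shear yielding governs the shear term.
R_n = 1095 + 1.0 × 400 × 750 / 1000 = 1395 kN.
Design strength φR_n = 0.75 × 1395 = 1050 kN.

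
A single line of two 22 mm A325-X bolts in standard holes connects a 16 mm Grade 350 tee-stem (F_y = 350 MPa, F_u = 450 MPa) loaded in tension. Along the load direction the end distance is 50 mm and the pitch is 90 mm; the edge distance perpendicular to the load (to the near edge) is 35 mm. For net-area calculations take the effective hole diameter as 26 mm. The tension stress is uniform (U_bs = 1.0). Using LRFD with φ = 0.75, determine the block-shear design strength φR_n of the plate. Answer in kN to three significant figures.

Shear plane L_v = 50 + 1·90 = 140 mm; A_gv = 140 × 16 = 2240 mm².
A_nv = (140 − 1.5·26) × 16 = 1616 mm².
A_nt = (35 − 0.5·26) × 16 = 352 mm².
0.6 F_u A_nv = 436.3 kN; 0.6 F_y A_gv = 470.4 kN → shear rupture governs the shear term.
R_n = 436.3 + 1.0 × 450 × 352 / 1000 = 594.7 kN.
Design strength φR_n = 0.75 × 594.7 = 446 kN.

446 kN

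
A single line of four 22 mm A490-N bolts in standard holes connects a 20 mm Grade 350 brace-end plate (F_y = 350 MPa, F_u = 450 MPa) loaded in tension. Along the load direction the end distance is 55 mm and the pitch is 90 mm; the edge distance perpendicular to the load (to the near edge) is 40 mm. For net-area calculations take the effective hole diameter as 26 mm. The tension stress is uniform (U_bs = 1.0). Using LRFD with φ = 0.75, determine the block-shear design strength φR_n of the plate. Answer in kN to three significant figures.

Shear plane L_v = 55 + 3·90 = 325 mm; A_gv = 325 × 20 = 6500 mm².
A_nv = (325 − 3.5·26) × 20 = 4680 mm².
A_nt = (40 − 0.5·26) × 20 = 540 mm².
0.6 F_u A_nv = 1264 kN; 0.6 F_y A_gv = 1365 kN → shear rupture governs the shear term.
R_n = 1264 + 1.0 × 450 × 540 / 1000 = 1507 kN.
Design strength φR_n = 0.75 × 1507 = 1130 kN.

1130 kN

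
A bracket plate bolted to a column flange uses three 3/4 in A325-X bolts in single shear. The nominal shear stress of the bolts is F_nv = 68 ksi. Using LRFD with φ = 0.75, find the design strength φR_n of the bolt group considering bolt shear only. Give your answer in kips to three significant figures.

A_b = π × 0.75² / 4 = 0.4418 in².
R_n = F_nv · A_b · n · n_s = 68 × 0.4418 × 3 × 1 = 90.12 kips.
Design strength φR_n = 0.75 × 90.12 = 67.6 kips.

67.6 kips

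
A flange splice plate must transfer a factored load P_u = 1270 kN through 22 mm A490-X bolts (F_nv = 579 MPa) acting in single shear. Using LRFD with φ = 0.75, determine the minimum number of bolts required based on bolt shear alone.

8 bolts

A_b = π·22²/4 = 380.1 mm².
Per-bolt design strength φR_n = 0.75 × 579 × 380.1 × 1 / 1000 = 165.1 kN.
n ≥ 1270 / 165.1 = 7.694 → use 8 bolts.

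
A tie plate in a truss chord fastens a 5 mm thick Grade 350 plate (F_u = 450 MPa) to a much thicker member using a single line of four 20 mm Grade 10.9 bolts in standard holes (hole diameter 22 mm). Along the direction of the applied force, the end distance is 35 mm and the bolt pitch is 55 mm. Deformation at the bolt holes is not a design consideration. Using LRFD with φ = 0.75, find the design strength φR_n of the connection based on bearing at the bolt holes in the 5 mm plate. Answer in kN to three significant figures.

Per bolt r_n = 1.5 l_c t F_u ≤ 3.0 d t F_u; upper limit = 3.0 × 20 × 5 × 450 / 1000 = 135 kN.
Edge bolt: l_c = 35 − 22/2 = 24 mm → 1.5 × 24 × 5 × 450 / 1000 = 81 → r_n = 81 kN.
Interior bolts: l_c = 55 − 22 = 33 mm → 1.5 × 33 × 5 × 450 / 1000 = 111.4 → r_n = 111.4 kN.
R_n = 1 × 81 + 3 × 111.4 = 415.1 kN.
Design strength φR_n = 0.75 × 415.1 = 311 kN.

311 kN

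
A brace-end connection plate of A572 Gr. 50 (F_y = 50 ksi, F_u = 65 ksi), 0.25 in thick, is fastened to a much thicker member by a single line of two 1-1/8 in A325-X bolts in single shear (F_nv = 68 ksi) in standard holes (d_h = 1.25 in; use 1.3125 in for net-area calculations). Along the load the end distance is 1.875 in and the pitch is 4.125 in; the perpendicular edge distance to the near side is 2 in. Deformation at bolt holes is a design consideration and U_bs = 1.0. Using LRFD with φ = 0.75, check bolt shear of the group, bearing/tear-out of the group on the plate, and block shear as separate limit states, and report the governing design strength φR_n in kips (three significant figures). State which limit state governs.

Bolt shear: A_b = π·1.125²/4 = 0.994 in²; R_n = 68 × 0.994 × 2 × 1 = 135.2 kips → 0.75 × 135.2 = 101 kips.
Bearing: edge l_c = 1.25, r_n = 24.38 kips; interior l_c = 2.875, r_n = 43.87 kips; R_n = 24.38 + 1·43.87 = 68.25 kips → 51.2 kips.
Block shear: A_gv = 1.5, A_nv = 1.008, A_nt = 0.3359 in²; R_n = min(0.6F_uA_nv, 0.6F_yA_gv) + U_bs·F_u·A_nt = 61.14 kips → 45.9 kips.
Block shear governs: 45.9 kips.

45.9 kips (block shear governs)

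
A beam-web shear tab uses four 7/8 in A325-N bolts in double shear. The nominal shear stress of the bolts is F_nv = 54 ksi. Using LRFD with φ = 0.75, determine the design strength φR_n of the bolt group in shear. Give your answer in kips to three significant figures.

A_b = π × 0.875² / 4 = 0.6013 in².
R_n = F_nv · A_b · n · n_s = 54 × 0.6013 × 4 × 2 = 259.8 kips.
Design strength φR_n = 0.75 × 259.8 = 195 kips.

195 kips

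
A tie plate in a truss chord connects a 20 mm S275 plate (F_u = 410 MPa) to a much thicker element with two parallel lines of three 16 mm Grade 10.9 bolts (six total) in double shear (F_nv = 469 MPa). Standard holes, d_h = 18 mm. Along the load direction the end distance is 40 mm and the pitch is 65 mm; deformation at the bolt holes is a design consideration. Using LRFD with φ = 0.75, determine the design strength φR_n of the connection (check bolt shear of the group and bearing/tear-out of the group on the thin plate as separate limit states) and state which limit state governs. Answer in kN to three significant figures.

Bolt shear: A_b = π·16²/4 = 201.1 mm²; R_n = 469 × 201.1 × 6 × 2 / 1000 = 1132 kN → 0.75 × 1132 = 849 kN.
Bearing (1.2 l_c t F_u ≤ 2.4 d t F_u): upper limit = 2.4·16·20·410 / 1000 = 314.9 kN.
  Edge l_c = 40 − 18/2 = 31 → r_n = 305 kN; interior l_c = 65 − 18 = 47 → r_n = 314.9 kN.
  R_n,bearing = 2·305 + 4·314.9 = 1870 kN → 0.75 × 1870 = 1400 kN.
Bolt shear governs: 849 kN.

849 kN (bolt shear governs)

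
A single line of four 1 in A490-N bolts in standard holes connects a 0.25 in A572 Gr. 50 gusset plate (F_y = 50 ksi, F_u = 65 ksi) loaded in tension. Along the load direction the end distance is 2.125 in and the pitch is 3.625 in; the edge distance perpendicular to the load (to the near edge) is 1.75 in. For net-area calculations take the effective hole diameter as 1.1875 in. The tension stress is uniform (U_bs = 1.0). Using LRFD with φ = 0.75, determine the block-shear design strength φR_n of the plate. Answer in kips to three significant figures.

Shear plane L_v = 2.125 + 3·3.625 = 13 in; A_gv = 13 × 0.25 = 3.25 in².
A_nv = (13 − 3.5·1.1875) × 0.25 = 2.211 in².
A_nt = (1.75 − 0.5·1.1875) × 0.25 = 0.2891 in².
0.6 F_u A_nv = 86.23 kips; 0.6 F_y A_gv = 97.5 kips → shear rupture governs the shear term.
R_n = 86.23 + 1.0 × 65 × 0.2891 = 105 kips.
Design strength φR_n = 0.75 × 105 = 78.8 kips.

78.8 kips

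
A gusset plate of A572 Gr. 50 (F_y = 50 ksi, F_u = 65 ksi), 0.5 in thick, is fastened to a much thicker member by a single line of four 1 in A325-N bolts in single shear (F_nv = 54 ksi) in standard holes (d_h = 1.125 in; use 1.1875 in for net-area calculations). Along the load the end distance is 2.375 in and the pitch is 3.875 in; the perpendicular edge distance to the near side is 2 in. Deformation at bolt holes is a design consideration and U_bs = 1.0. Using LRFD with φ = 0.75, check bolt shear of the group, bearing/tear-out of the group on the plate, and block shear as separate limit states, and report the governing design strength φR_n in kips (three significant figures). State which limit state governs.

Bolt shear: A_b = π·1²/4 = 0.7854 in²; R_n = 54 × 0.7854 × 4 × 1 = 169.6 kips → 0.75 × 169.6 = 127 kips.
Bearing: edge l_c = 1.812, r_n = 70.69 kips; interior l_c = 2.75, r_n = 78 kips; R_n = 70.69 + 3·78 = 304.7 kips → 229 kips.
Block shear: A_gv = 7, A_nv = 4.922, A_nt = 0.7031 in²; R_n = min(0.6F_uA_nv, 0.6F_yA_gv) + U_bs·F_u·A_nt = 237.7 kips → 178 kips.
Bolt shear governs: 127 kips.

127 kips (bolt shear governs)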